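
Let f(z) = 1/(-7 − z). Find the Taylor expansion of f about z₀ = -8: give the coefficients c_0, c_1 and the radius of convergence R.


Let w = z − z₀, so z = z₀ + w.
Then -7 − z = -7 − (z₀ + w) = (-7 − z₀) − w = 1 − w.
f(z) = 1/(1 − w) = (1/(1)) · 1/(1 − w/(1)) = Σ_{n≥0} w^n / (1)^(n+1).
So c_n = 1/(1)^(n+1):
  c_0 = 1/(1)^1 = 1.
  c_1 = 1/(1)^2 = 1.
The series is valid for |w/d| < 1, i.e. |z − z₀| < |d|.
Radius of convergence: R = |-7 − z₀| = |1| = 1 (distance from z₀ to the singularity z = -7).

c_0 = 1, c_1 = 1; R = 1.


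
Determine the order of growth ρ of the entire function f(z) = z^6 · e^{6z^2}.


M(r) = max_{|z|=r} |1|·|z|^6·|e^{6z^2}| = 1·r^6 · e^{6r^2} (the factors attain their maxima compatibly on |z|=r). Then log M(r) = log 1 + 6·log r + 6r^2, dominated by the last term, so log log M(r) ~ 2·log r. The polynomial factor 1z^6 contributes only a log r term and does not affect the order. ρ = 2.
Therefore ρ = 2.

Order ρ = 2.


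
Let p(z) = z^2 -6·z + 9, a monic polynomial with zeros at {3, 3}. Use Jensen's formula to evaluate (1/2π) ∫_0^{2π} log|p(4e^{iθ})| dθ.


Zeros: 3, 3; r = 4.
Inside |z| < r: 3, 3. Outside (|z| ≥ r): ∅.
p(0) = 9, so log|p(0)| = log(9) = 2.1972.
Apply Jensen: I(r) = log|p(0)| + Σ_k log(r/|z_k|), summed over zeros inside |z| < r.
  log(r/|z_k|) for z_k = 3: log(4/3) = 0.2877
  log(r/|z_k|) for z_k = 3: log(4/3) = 0.2877
Sum over inside zeros: 0.5754.
I(r) = log|p(0)| + (inside sum) = 2.1972 + 0.5754 = 2.7726.
Closed form (all zeros inside, monic): I(r) = n·log(r) = 2·log(4) = 2.7726. ✓

I(r) ≈ 2.7726.


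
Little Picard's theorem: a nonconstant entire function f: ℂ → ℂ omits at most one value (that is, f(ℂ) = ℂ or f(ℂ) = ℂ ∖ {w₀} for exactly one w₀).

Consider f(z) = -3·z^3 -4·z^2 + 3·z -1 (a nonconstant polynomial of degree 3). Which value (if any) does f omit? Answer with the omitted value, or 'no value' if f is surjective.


Little Picard bounds the complement of f(ℂ) to at most one point.
For every w ∈ ℂ, the equation p(z) − w = 0 is a nonconstant polynomial in z and hence has at least one root by the fundamental theorem of algebra. So p is surjective onto ℂ, omitting no value.

Omitted value: no value.


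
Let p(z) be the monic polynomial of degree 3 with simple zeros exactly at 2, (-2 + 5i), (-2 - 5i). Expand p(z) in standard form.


The polynomial is p(z) = ∏_{α ∈ S} (z − α), where S = {2, (-2 + 5i), (-2 - 5i)}.
Expanding the product yields: p(z) = z^3 + 2·z^2 + 21·z -58.
Note conjugate pairs combine to real quadratics: (z − (-2+5i))(z − (-2−5i)) = z² + 4z + 29.
The resulting polynomial has degree 3 and real coefficients as required.

p(z) = z^3 + 2·z^2 + 21·z -58.


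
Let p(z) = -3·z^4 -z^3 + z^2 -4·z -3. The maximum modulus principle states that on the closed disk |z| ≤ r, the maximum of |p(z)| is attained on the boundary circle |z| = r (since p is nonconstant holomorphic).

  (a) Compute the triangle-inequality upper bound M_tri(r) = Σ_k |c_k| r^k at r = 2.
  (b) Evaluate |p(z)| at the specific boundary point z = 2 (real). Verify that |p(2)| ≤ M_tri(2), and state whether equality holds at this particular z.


Coefficients: c_0 = -3, c_1 = -4, c_2 = 1, c_3 = -1, c_4 = -3. Radius r = 2.
Part (a). Triangle bound: M_tri(r) = Σ_k |c_k| r^k
  = |-3|·2^0 + |-4|·2^1 + |1|·2^2 + |-1|·2^3 + |-3|·2^4
  = 3 + 8 + 4 + 8 + 48 = 71.
This bounds M(r) := max_{|z|=r} |p(z)| from above; equality holds iff all terms c_k z^k can be made to align in phase at a single z on |z|=r.
Part (b). At z = 2 (real, on the circle |z| = r):
  p(2) = (-3)·2^0 + (-4)·2^1 + (1)·2^2 + (-1)·2^3 + (-3)·2^4 = -63.
  |p(2)| = 63.
Check: |p(2)| = 63 ≤ 71 = M_tri(2). ✓ Equality does not hold at z = 2 (the coefficients have mixed signs, so the terms do not all align in phase there).

M_tri(2) = 71; |p(2)| = 63; equality at z=2: no.


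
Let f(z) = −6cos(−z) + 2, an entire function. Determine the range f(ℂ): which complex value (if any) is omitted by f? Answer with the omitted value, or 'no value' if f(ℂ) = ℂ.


Little Picard bounds the complement of f(ℂ) to at most one point.
cos is entire and surjective onto ℂ: for every w ∈ ℂ, cos(ζ) = w has a solution ζ ∈ ℂ (e.g., via the complex inverse arccos). With ζ = −z this gives z = ζ/(-1). Then -6·cos(−z) takes every value in -6·ℂ = ℂ, and adding 2 is a bijection of ℂ. So f is surjective and omits no value. (Note: only on the real line is cos bounded by [−1, 1].)

Omitted value: no value.


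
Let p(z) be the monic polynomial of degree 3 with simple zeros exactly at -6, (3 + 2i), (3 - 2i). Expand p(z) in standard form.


The polynomial is p(z) = ∏_{α ∈ S} (z − α), where S = {-6, (3 + 2i), (3 - 2i)}.
Expanding the product yields: p(z) = z^3 -23·z + 78.
Note conjugate pairs combine to real quadratics: (z − (3+2i))(z − (3−2i)) = z² − 6z + 13.
The resulting polynomial has degree 3 and real coefficients as required.

p(z) = z^3 -23·z + 78.


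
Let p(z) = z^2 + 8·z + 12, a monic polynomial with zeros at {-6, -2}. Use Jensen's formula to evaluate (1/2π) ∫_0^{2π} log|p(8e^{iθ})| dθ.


Zeros: -6, -2; r = 8.
Inside |z| < r: -6, -2. Outside (|z| ≥ r): ∅.
p(0) = 12, so log|p(0)| = log(12) = 2.4849.
Apply Jensen: I(r) = log|p(0)| + Σ_k log(r/|z_k|), summed over zeros inside |z| < r.
  log(r/|z_k|) for z_k = -6: log(8/6) = 0.2877
  log(r/|z_k|) for z_k = -2: log(8/2) = 1.3863
Sum over inside zeros: 1.6740.
I(r) = log|p(0)| + (inside sum) = 2.4849 + 1.6740 = 4.1589.
Closed form (all zeros inside, monic): I(r) = n·log(r) = 2·log(8) = 4.1589. ✓

I(r) ≈ 4.1589.


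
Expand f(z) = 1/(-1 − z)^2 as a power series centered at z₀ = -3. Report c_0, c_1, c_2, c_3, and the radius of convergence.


Let w = z − z₀, so z = z₀ + w.
Then -1 − z = -1 − (z₀ + w) = (-1 − z₀) − w = 2 − w.
f(z) = 1/(2 − w)^2 = (1/(2)^2) · (1 − w/(2))^{−2}.
By the binomial series (1−u)^{−2} = Σ_{n≥0} C(n+1, 1) u^n for |u|<1, with u = w/(2):
  c_n = C(n+1, 1) / (2)^(n+2).
  c_0 = 1/(2)^2 = 1/4.
  c_1 = 2/(2)^3 = 1/4.
  c_2 = 3/(2)^4 = 3/16.
  c_3 = 4/(2)^5 = 1/8.
The series is valid for |w/d| < 1, i.e. |z − z₀| < |d|.
Radius of convergence: R = |-1 − z₀| = |2| = 2 (distance from z₀ to the singularity z = -1).

c_0 = 1/4, c_1 = 1/4, c_2 = 3/16, c_3 = 1/8; R = 2.


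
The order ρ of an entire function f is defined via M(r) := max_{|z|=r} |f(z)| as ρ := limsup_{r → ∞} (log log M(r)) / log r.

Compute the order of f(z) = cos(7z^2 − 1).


Write cos(w) = (e^{iw} ± e^{−iw})/(2 or 2i), so |cos(w)| ≤ e^{|w|}. With w = 7z^2 − 1, |w| ≤ 7r^2 + 1 on |z|=r, giving M(r) ≤ e^{7r^2 + 1} and ρ ≤ 2. For the lower bound, choose z on |z|=r with 7z^2 purely imaginary of modulus 7r^2; then |cos(7z^2 − 1)| grows like e^{7r^2}/2, so ρ ≥ 2. Hence ρ = 2.
Therefore ρ = 2.

Order ρ = 2.


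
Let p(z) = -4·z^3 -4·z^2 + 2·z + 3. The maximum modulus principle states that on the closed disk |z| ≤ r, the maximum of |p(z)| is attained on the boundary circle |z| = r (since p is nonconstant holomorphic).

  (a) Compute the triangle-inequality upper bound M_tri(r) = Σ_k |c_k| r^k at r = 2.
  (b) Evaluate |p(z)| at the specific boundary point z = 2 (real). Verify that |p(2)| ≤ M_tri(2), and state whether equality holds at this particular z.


Coefficients: c_0 = 3, c_1 = 2, c_2 = -4, c_3 = -4. Radius r = 2.
Part (a). Triangle bound: M_tri(r) = Σ_k |c_k| r^k
  = |3|·2^0 + |2|·2^1 + |-4|·2^2 + |-4|·2^3
  = 3 + 4 + 16 + 32 = 55.
This bounds M(r) := max_{|z|=r} |p(z)| from above; equality holds iff all terms c_k z^k can be made to align in phase at a single z on |z|=r.
Part (b). At z = 2 (real, on the circle |z| = r):
  p(2) = (3)·2^0 + (2)·2^1 + (-4)·2^2 + (-4)·2^3 = -41.
  |p(2)| = 41.
Check: |p(2)| = 41 ≤ 55 = M_tri(2). ✓ Equality does not hold at z = 2 (the coefficients have mixed signs, so the terms do not all align in phase there).

M_tri(2) = 55; |p(2)| = 41; equality at z=2: no.


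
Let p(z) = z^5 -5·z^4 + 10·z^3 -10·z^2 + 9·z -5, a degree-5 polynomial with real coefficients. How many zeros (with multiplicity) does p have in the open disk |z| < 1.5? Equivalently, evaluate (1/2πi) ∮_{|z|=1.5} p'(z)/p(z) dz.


The zeros of p are: (0 + 1i), (0 - 1i), (2 + 1i), (2 - 1i), 1.
Their magnitudes are: 1, 1, 2.236, 2.236, 1.
Zeros with |z| < R = 1.5: (0 + 1i), (0 - 1i), 1.
Count = 3.
By the argument principle, (1/2πi) ∮_{|z|=R} p'(z)/p(z) dz equals exactly this count.

Number of zeros inside |z| < 1.5: 3.


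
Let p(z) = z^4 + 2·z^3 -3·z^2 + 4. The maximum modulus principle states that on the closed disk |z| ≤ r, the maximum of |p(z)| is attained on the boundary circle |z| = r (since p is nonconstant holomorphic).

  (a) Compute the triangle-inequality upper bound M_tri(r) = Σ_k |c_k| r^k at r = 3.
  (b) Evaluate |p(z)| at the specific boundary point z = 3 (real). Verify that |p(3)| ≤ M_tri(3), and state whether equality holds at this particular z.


Coefficients: c_0 = 4, c_1 = 0, c_2 = -3, c_3 = 2, c_4 = 1. Radius r = 3.
Part (a). Triangle bound: M_tri(r) = Σ_k |c_k| r^k
  = |4|·3^0 + |0|·3^1 + |-3|·3^2 + |2|·3^3 + |1|·3^4
  = 4 + 0 + 27 + 54 + 81 = 166.
This bounds M(r) := max_{|z|=r} |p(z)| from above; equality holds iff all terms c_k z^k can be made to align in phase at a single z on |z|=r.
Part (b). At z = 3 (real, on the circle |z| = r):
  p(3) = (4)·3^0 + (0)·3^1 + (-3)·3^2 + (2)·3^3 + (1)·3^4 = 112.
  |p(3)| = 112.
Check: |p(3)| = 112 ≤ 166 = M_tri(3). ✓ Equality does not hold at z = 3 (the coefficients have mixed signs, so the terms do not all align in phase there).

M_tri(3) = 166; |p(3)| = 112; equality at z=3: no.


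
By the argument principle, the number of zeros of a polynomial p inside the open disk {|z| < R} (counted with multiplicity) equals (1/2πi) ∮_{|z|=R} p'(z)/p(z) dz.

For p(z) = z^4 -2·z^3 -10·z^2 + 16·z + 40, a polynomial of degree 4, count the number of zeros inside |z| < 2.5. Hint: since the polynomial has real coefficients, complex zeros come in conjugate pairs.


The zeros of p are: -2, (3 + 1i), (3 - 1i), -2.
Their magnitudes are: 2, 3.162, 3.162, 2.
Zeros with |z| < R = 2.5: -2, -2.
Count = 2.
By the argument principle, (1/2πi) ∮_{|z|=R} p'(z)/p(z) dz equals exactly this count.

Number of zeros inside |z| < 2.5: 2.


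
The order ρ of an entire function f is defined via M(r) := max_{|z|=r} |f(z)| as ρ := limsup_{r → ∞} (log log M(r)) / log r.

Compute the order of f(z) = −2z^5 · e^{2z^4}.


M(r) = max_{|z|=r} |-2|·|z|^5·|e^{2z^4}| = 2·r^5 · e^{2r^4} (the factors attain their maxima compatibly on |z|=r). Then log M(r) = log 2 + 5·log r + 2r^4, dominated by the last term, so log log M(r) ~ 4·log r. The polynomial factor -2z^5 contributes only a log r term and does not affect the order. ρ = 4.
Therefore ρ = 4.

Order ρ = 4.


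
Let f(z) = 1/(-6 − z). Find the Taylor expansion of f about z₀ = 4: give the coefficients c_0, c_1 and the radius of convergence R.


Let w = z − z₀, so z = z₀ + w.
Then -6 − z = -6 − (z₀ + w) = (-6 − z₀) − w = -10 − w.
f(z) = 1/(-10 − w) = (1/(-10)) · 1/(1 − w/(-10)) = Σ_{n≥0} w^n / (-10)^(n+1).
So c_n = 1/(-10)^(n+1):
  c_0 = 1/(-10)^1 = -1/10.
  c_1 = 1/(-10)^2 = 1/100.
The series is valid for |w/d| < 1, i.e. |z − z₀| < |d|.
Radius of convergence: R = |-6 − z₀| = |-10| = 10 (distance from z₀ to the singularity z = -6).

c_0 = -1/10, c_1 = 1/100; R = 10.


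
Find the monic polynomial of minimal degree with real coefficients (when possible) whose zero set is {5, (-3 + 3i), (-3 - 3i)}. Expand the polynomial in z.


The polynomial is p(z) = ∏_{α ∈ S} (z − α), where S = {5, (-3 + 3i), (-3 - 3i)}.
Expanding the product yields: p(z) = z^3 + z^2 -12·z -90.
Note conjugate pairs combine to real quadratics: (z − (-3+3i))(z − (-3−3i)) = z² + 6z + 18.
The resulting polynomial has degree 3 and real coefficients as required.

p(z) = z^3 + z^2 -12·z -90.


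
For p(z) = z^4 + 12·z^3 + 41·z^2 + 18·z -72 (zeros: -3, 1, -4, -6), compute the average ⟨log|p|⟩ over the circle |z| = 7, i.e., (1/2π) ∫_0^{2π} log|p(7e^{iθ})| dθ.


Zeros: -6, -4, -3, 1; r = 7.
Inside |z| < r: -6, -4, -3, 1. Outside (|z| ≥ r): ∅.
p(0) = -72, so log|p(0)| = log(72) = 4.2767.
Apply Jensen: I(r) = log|p(0)| + Σ_k log(r/|z_k|), summed over zeros inside |z| < r.
  log(r/|z_k|) for z_k = -3: log(7/3) = 0.8473
  log(r/|z_k|) for z_k = 1: log(7/1) = 1.9459
  log(r/|z_k|) for z_k = -4: log(7/4) = 0.5596
  log(r/|z_k|) for z_k = -6: log(7/6) = 0.1542
Sum over inside zeros: 3.5070.
I(r) = log|p(0)| + (inside sum) = 4.2767 + 3.5070 = 7.7836.
Closed form (all zeros inside, monic): I(r) = n·log(r) = 4·log(7) = 7.7836. ✓

I(r) ≈ 7.7836.


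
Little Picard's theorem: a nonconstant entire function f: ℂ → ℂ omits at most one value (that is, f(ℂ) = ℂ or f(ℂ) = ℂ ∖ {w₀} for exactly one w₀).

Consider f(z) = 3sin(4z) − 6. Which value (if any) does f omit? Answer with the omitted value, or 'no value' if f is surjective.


Little Picard bounds the complement of f(ℂ) to at most one point.
sin is entire and surjective onto ℂ: for every w ∈ ℂ, sin(ζ) = w has a solution ζ ∈ ℂ (e.g., via the complex inverse arcsin). With ζ = 4z this gives z = ζ/(4). Then 3·sin(4z) takes every value in 3·ℂ = ℂ, and adding -6 is a bijection of ℂ. So f is surjective and omits no value. (Note: only on the real line is sin bounded by [−1, 1].)

Omitted value: no value.


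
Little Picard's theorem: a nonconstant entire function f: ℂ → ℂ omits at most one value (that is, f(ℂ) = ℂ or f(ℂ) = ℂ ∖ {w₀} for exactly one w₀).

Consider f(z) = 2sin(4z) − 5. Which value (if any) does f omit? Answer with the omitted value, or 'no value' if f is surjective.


Little Picard bounds the complement of f(ℂ) to at most one point.
sin is entire and surjective onto ℂ: for every w ∈ ℂ, sin(ζ) = w has a solution ζ ∈ ℂ (e.g., via the complex inverse arcsin). With ζ = 4z this gives z = ζ/(4). Then 2·sin(4z) takes every value in 2·ℂ = ℂ, and adding -5 is a bijection of ℂ. So f is surjective and omits no value. (Note: only on the real line is sin bounded by [−1, 1].)

Omitted value: no value.


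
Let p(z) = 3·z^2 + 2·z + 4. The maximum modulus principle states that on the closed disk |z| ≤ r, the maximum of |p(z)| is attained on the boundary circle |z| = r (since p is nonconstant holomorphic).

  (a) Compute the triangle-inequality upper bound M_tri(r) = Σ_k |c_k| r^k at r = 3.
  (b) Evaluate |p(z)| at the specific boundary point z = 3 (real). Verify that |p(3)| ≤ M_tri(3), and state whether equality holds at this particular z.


Coefficients: c_0 = 4, c_1 = 2, c_2 = 3. Radius r = 3.
Part (a). Triangle bound: M_tri(r) = Σ_k |c_k| r^k
  = |4|·3^0 + |2|·3^1 + |3|·3^2
  = 4 + 6 + 27 = 37.
This bounds M(r) := max_{|z|=r} |p(z)| from above; equality holds iff all terms c_k z^k can be made to align in phase at a single z on |z|=r.
Part (b). At z = 3 (real, on the circle |z| = r):
  p(3) = (4)·3^0 + (2)·3^1 + (3)·3^2 = 37.
  |p(3)| = 37.
Since all nonzero coefficients share the same sign, |p(3)| = 37 = M_tri(3); the triangle bound is attained at z = 3, so in fact M(r) = 37.

M_tri(3) = 37; |p(3)| = 37; equality at z=3: yes.


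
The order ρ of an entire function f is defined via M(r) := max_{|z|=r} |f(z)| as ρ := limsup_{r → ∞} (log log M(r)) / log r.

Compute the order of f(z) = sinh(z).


sinh(w) is a linear combination of e^{iw} and e^{−iw} (or e^w, e^{−w} in the hyperbolic case), so |sinh(w)| ≤ e^{|w|}. With w = z, |w| ≤ 1|z| + 0 = 1r + 0 on |z| = r, giving M(r) ≤ e^{1r + 0}, so ρ ≤ 1. On a suitable ray (z = it for sin/cos; z = t for sinh/cosh, t real → ∞), |sinh(z)| grows like e^{1|t|}/2, so ρ ≥ 1. Hence ρ = 1.
Therefore ρ = 1.

Order ρ = 1.


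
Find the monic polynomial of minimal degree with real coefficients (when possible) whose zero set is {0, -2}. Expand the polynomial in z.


The polynomial is p(z) = ∏_{α ∈ S} (z − α), where S = {0, -2}.
Expanding the product yields: p(z) = z^2 + 2·z.
The resulting polynomial has degree 2 and real coefficients as required.

p(z) = z^2 + 2·z.


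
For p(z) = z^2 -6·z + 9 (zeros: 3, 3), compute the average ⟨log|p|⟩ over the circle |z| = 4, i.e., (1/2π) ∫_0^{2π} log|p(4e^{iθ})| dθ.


Zeros: 3, 3; r = 4.
Inside |z| < r: 3, 3. Outside (|z| ≥ r): ∅.
p(0) = 9, so log|p(0)| = log(9) = 2.1972.
Apply Jensen: I(r) = log|p(0)| + Σ_k log(r/|z_k|), summed over zeros inside |z| < r.
  log(r/|z_k|) for z_k = 3: log(4/3) = 0.2877
  log(r/|z_k|) for z_k = 3: log(4/3) = 0.2877
Sum over inside zeros: 0.5754.
I(r) = log|p(0)| + (inside sum) = 2.1972 + 0.5754 = 2.7726.
Closed form (all zeros inside, monic): I(r) = n·log(r) = 2·log(4) = 2.7726. ✓

I(r) ≈ 2.7726.


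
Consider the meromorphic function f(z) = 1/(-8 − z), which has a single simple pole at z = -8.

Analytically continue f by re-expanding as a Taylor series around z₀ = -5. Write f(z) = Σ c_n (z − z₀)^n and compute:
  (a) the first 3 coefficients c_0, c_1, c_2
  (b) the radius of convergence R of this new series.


Let w = z − z₀, so z = z₀ + w.
Then -8 − z = -8 − (z₀ + w) = (-8 − z₀) − w = -3 − w.
f(z) = 1/(-3 − w) = (1/(-3)) · 1/(1 − w/(-3)) = Σ_{n≥0} w^n / (-3)^(n+1).
So c_n = 1/(-3)^(n+1):
  c_0 = 1/(-3)^1 = -1/3.
  c_1 = 1/(-3)^2 = 1/9.
  c_2 = 1/(-3)^3 = -1/27.
The series is valid for |w/d| < 1, i.e. |z − z₀| < |d|.
Radius of convergence: R = |-8 − z₀| = |-3| = 3 (distance from z₀ to the singularity z = -8).

c_0 = -1/3, c_1 = 1/9, c_2 = -1/27; R = 3.


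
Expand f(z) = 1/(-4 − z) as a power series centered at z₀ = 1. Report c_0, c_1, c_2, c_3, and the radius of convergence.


Let w = z − z₀, so z = z₀ + w.
Then -4 − z = -4 − (z₀ + w) = (-4 − z₀) − w = -5 − w.
f(z) = 1/(-5 − w) = (1/(-5)) · 1/(1 − w/(-5)) = Σ_{n≥0} w^n / (-5)^(n+1).
So c_n = 1/(-5)^(n+1):
  c_0 = 1/(-5)^1 = -1/5.
  c_1 = 1/(-5)^2 = 1/25.
  c_2 = 1/(-5)^3 = -1/125.
  c_3 = 1/(-5)^4 = 1/625.
The series is valid for |w/d| < 1, i.e. |z − z₀| < |d|.
Radius of convergence: R = |-4 − z₀| = |-5| = 5 (distance from z₀ to the singularity z = -4).

c_0 = -1/5, c_1 = 1/25, c_2 = -1/125, c_3 = 1/625; R = 5.


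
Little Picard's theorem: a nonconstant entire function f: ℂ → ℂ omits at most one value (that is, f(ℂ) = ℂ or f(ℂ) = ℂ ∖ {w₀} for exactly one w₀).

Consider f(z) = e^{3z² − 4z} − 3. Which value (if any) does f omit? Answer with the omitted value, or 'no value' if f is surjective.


Little Picard bounds the complement of f(ℂ) to at most one point.
The exponent g(z) = 3z² − 4z is a nonconstant polynomial, hence surjective onto ℂ. So e^{g(z)} takes every value in {e^w : w ∈ ℂ} = ℂ ∖ {0}. Adding -3 shifts the range to ℂ ∖ {-3}. f omits exactly -3.

Omitted value: -3.


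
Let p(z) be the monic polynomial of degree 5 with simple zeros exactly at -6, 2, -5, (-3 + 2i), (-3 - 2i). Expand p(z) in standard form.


The polynomial is p(z) = ∏_{α ∈ S} (z − α), where S = {-6, 2, -5, (-3 + 2i), (-3 - 2i)}.
Expanding the product yields: p(z) = z^5 + 15·z^4 + 75·z^3 + 105·z^2 -256·z -780.
Note conjugate pairs combine to real quadratics: (z − (-3+2i))(z − (-3−2i)) = z² + 6z + 13.
The resulting polynomial has degree 5 and real coefficients as required.

p(z) = z^5 + 15·z^4 + 75·z^3 + 105·z^2 -256·z -780.


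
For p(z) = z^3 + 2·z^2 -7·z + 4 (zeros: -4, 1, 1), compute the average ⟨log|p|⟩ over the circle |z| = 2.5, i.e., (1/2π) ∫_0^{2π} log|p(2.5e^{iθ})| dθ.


Zeros: -4, 1, 1; r = 2.5.
Inside |z| < r: 1, 1. Outside (|z| ≥ r): -4.
p(0) = 4, so log|p(0)| = log(4) = 1.3863.
Apply Jensen: I(r) = log|p(0)| + Σ_k log(r/|z_k|), summed over zeros inside |z| < r.
  log(r/|z_k|) for z_k = 1: log(2.5/1) = 0.9163
  log(r/|z_k|) for z_k = 1: log(2.5/1) = 0.9163
  Outside zeros (-4) contribute nothing to the Jensen sum.
Sum over inside zeros: 1.8326.
I(r) = log|p(0)| + (inside sum) = 1.3863 + 1.8326 = 3.2189.
Note: since some zeros are outside |z| ≤ r, the simplified n·log(r) form does NOT apply — only the inside zeros contribute.

I(r) ≈ 3.2189.


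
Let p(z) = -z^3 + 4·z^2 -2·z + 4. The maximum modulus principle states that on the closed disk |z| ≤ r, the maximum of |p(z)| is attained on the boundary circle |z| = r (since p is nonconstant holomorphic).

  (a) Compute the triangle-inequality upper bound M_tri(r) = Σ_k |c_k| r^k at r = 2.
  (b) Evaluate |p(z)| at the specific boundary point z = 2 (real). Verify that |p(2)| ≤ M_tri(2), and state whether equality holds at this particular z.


Coefficients: c_0 = 4, c_1 = -2, c_2 = 4, c_3 = -1. Radius r = 2.
Part (a). Triangle bound: M_tri(r) = Σ_k |c_k| r^k
  = |4|·2^0 + |-2|·2^1 + |4|·2^2 + |-1|·2^3
  = 4 + 4 + 16 + 8 = 32.
This bounds M(r) := max_{|z|=r} |p(z)| from above; equality holds iff all terms c_k z^k can be made to align in phase at a single z on |z|=r.
Part (b). At z = 2 (real, on the circle |z| = r):
  p(2) = (4)·2^0 + (-2)·2^1 + (4)·2^2 + (-1)·2^3 = 8.
  |p(2)| = 8.
Check: |p(2)| = 8 ≤ 32 = M_tri(2). ✓ Equality does not hold at z = 2 (the coefficients have mixed signs, so the terms do not all align in phase there).

M_tri(2) = 32; |p(2)| = 8; equality at z=2: no.


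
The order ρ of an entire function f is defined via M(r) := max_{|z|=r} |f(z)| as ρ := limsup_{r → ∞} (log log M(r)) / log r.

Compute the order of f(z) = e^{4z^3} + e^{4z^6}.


Each summand is entire of order 3 and 6 respectively (as in the single-exponential case). The order of a sum is at most the max of the orders, so ρ ≤ 6. For the lower bound: on |z|=r choose arg z so that 4z^6 is real positive; then |e^{4z^6}| = e^{4r^6} while |e^{4z^3}| ≤ e^{4r^3} = o(e^{4r^6}). So |f| ≥ e^{4r^6}(1 − o(1)) and ρ ≥ 6. Hence ρ = max(3, 6) = 6.
Therefore ρ = 6.

Order ρ = 6.


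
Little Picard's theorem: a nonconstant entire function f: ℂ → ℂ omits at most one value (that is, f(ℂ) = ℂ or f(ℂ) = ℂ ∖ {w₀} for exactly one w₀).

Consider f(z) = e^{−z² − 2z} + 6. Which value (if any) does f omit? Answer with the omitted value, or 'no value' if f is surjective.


Little Picard bounds the complement of f(ℂ) to at most one point.
The exponent g(z) = −z² − 2z is a nonconstant polynomial, hence surjective onto ℂ. So e^{g(z)} takes every value in {e^w : w ∈ ℂ} = ℂ ∖ {0}. Adding 6 shifts the range to ℂ ∖ {6}. f omits exactly 6.

Omitted value: 6.


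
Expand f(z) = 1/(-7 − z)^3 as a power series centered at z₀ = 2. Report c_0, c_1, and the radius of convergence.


Let w = z − z₀, so z = z₀ + w.
Then -7 − z = -7 − (z₀ + w) = (-7 − z₀) − w = -9 − w.
f(z) = 1/(-9 − w)^3 = (1/(-9)^3) · (1 − w/(-9))^{−3}.
By the binomial series (1−u)^{−3} = Σ_{n≥0} C(n+2, 2) u^n for |u|<1, with u = w/(-9):
  c_n = C(n+2, 2) / (-9)^(n+3).
  c_0 = 1/(-9)^3 = -1/729.
  c_1 = 3/(-9)^4 = 1/2187.
The series is valid for |w/d| < 1, i.e. |z − z₀| < |d|.
Radius of convergence: R = |-7 − z₀| = |-9| = 9 (distance from z₀ to the singularity z = -7).

c_0 = -1/729, c_1 = 1/2187; R = 9.


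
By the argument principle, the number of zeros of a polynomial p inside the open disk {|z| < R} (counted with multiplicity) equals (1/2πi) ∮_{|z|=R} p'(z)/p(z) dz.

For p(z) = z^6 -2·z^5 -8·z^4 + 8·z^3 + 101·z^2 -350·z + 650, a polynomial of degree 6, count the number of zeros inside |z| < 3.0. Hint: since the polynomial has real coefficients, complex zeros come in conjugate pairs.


The zeros of p are: (1 + 2i), (1 - 2i), (3 + 1i), (3 - 1i), (-3 + 2i), (-3 - 2i).
Their magnitudes are: 2.236, 2.236, 3.162, 3.162, 3.606, 3.606.
Zeros with |z| < R = 3.0: (1 + 2i), (1 - 2i).
Count = 2.
By the argument principle, (1/2πi) ∮_{|z|=R} p'(z)/p(z) dz equals exactly this count.

Number of zeros inside |z| < 3.0: 2.


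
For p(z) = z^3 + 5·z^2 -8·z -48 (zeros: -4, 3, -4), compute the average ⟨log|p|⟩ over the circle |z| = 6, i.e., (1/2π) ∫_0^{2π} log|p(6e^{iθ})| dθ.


Zeros: -4, -4, 3; r = 6.
Inside |z| < r: -4, -4, 3. Outside (|z| ≥ r): ∅.
p(0) = -48, so log|p(0)| = log(48) = 3.8712.
Apply Jensen: I(r) = log|p(0)| + Σ_k log(r/|z_k|), summed over zeros inside |z| < r.
  log(r/|z_k|) for z_k = -4: log(6/4) = 0.4055
  log(r/|z_k|) for z_k = 3: log(6/3) = 0.6931
  log(r/|z_k|) for z_k = -4: log(6/4) = 0.4055
Sum over inside zeros: 1.5041.
I(r) = log|p(0)| + (inside sum) = 3.8712 + 1.5041 = 5.3753.
Closed form (all zeros inside, monic): I(r) = n·log(r) = 3·log(6) = 5.3753. ✓

I(r) ≈ 5.3753.


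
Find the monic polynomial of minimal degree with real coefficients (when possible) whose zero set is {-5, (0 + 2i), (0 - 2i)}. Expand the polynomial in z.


The polynomial is p(z) = ∏_{α ∈ S} (z − α), where S = {-5, (0 + 2i), (0 - 2i)}.
Expanding the product yields: p(z) = z^3 + 5·z^2 + 4·z + 20.
Note conjugate pairs combine to real quadratics: (z − (0+2i))(z − (0−2i)) = z² + 4.
The resulting polynomial has degree 3 and real coefficients as required.

p(z) = z^3 + 5·z^2 + 4·z + 20.


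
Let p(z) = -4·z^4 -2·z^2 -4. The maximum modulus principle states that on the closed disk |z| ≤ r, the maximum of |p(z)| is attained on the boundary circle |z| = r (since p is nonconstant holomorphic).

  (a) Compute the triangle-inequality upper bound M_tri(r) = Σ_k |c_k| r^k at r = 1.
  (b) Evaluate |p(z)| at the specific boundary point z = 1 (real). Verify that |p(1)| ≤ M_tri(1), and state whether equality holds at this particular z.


Coefficients: c_0 = -4, c_1 = 0, c_2 = -2, c_3 = 0, c_4 = -4. Radius r = 1.
Part (a). Triangle bound: M_tri(r) = Σ_k |c_k| r^k
  = |-4|·1^0 + |0|·1^1 + |-2|·1^2 + |0|·1^3 + |-4|·1^4
  = 4 + 0 + 2 + 0 + 4 = 10.
This bounds M(r) := max_{|z|=r} |p(z)| from above; equality holds iff all terms c_k z^k can be made to align in phase at a single z on |z|=r.
Part (b). At z = 1 (real, on the circle |z| = r):
  p(1) = (-4)·1^0 + (0)·1^1 + (-2)·1^2 + (0)·1^3 + (-4)·1^4 = -10.
  |p(1)| = 10.
Since all nonzero coefficients share the same sign, |p(1)| = 10 = M_tri(1); the triangle bound is attained at z = 1, so in fact M(r) = 10.

M_tri(1) = 10; |p(1)| = 10; equality at z=1: yes.


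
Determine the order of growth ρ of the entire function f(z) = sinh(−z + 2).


sinh(w) is a linear combination of e^{iw} and e^{−iw} (or e^w, e^{−w} in the hyperbolic case), so |sinh(w)| ≤ e^{|w|}. With w = −z + 2, |w| ≤ 1|z| + 2 = 1r + 2 on |z| = r, giving M(r) ≤ e^{1r + 2}, so ρ ≤ 1. On a suitable ray (z = it for sin/cos; z = t for sinh/cosh, t real → ∞), |sinh(−z + 2)| grows like e^{1|t|}/2, so ρ ≥ 1. Hence ρ = 1.
Therefore ρ = 1.

Order ρ = 1.


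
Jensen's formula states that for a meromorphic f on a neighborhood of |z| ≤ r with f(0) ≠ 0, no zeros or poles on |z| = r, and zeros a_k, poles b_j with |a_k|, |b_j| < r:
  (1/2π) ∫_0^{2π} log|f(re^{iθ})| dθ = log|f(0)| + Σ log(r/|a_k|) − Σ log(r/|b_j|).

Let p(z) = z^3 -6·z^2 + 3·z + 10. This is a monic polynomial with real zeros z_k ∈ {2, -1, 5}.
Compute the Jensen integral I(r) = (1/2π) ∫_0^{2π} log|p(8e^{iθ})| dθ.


Zeros: -1, 2, 5; r = 8.
Inside |z| < r: -1, 2, 5. Outside (|z| ≥ r): ∅.
p(0) = 10, so log|p(0)| = log(10) = 2.3026.
Apply Jensen: I(r) = log|p(0)| + Σ_k log(r/|z_k|), summed over zeros inside |z| < r.
  log(r/|z_k|) for z_k = 2: log(8/2) = 1.3863
  log(r/|z_k|) for z_k = -1: log(8/1) = 2.0794
  log(r/|z_k|) for z_k = 5: log(8/5) = 0.4700
Sum over inside zeros: 3.9357.
I(r) = log|p(0)| + (inside sum) = 2.3026 + 3.9357 = 6.2383.
Closed form (all zeros inside, monic): I(r) = n·log(r) = 3·log(8) = 6.2383. ✓

I(r) ≈ 6.2383.


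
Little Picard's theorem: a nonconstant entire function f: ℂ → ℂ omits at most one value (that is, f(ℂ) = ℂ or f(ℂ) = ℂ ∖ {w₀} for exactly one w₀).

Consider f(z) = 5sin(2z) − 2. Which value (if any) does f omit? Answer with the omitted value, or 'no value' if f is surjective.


Little Picard bounds the complement of f(ℂ) to at most one point.
sin is entire and surjective onto ℂ: for every w ∈ ℂ, sin(ζ) = w has a solution ζ ∈ ℂ (e.g., via the complex inverse arcsin). With ζ = 2z this gives z = ζ/(2). Then 5·sin(2z) takes every value in 5·ℂ = ℂ, and adding -2 is a bijection of ℂ. So f is surjective and omits no value. (Note: only on the real line is sin bounded by [−1, 1].)

Omitted value: no value.


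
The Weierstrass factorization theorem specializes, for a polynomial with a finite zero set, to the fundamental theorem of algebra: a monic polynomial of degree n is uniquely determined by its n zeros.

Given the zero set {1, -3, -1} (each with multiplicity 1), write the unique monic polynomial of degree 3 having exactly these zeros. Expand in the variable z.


The polynomial is p(z) = ∏_{α ∈ S} (z − α), where S = {1, -3, -1}.
Expanding the product yields: p(z) = z^3 + 3·z^2 -z -3.
The resulting polynomial has degree 3 and real coefficients as required.

p(z) = z^3 + 3·z^2 -z -3.


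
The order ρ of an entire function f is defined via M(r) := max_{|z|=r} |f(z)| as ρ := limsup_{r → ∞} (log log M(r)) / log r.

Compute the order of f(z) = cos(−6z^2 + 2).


Write cos(w) = (e^{iw} ± e^{−iw})/(2 or 2i), so |cos(w)| ≤ e^{|w|}. With w = −6z^2 + 2, |w| ≤ 6r^2 + 2 on |z|=r, giving M(r) ≤ e^{6r^2 + 2} and ρ ≤ 2. For the lower bound, choose z on |z|=r with -6z^2 purely imaginary of modulus 6r^2; then |cos(−6z^2 + 2)| grows like e^{6r^2}/2, so ρ ≥ 2. Hence ρ = 2.
Therefore ρ = 2.

Order ρ = 2.


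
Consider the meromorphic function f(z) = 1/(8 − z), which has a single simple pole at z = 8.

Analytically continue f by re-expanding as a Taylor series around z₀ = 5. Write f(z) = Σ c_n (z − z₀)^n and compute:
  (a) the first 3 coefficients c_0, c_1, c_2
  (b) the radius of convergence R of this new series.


Let w = z − z₀, so z = z₀ + w.
Then 8 − z = 8 − (z₀ + w) = (8 − z₀) − w = 3 − w.
f(z) = 1/(3 − w) = (1/(3)) · 1/(1 − w/(3)) = Σ_{n≥0} w^n / (3)^(n+1).
So c_n = 1/(3)^(n+1):
  c_0 = 1/(3)^1 = 1/3.
  c_1 = 1/(3)^2 = 1/9.
  c_2 = 1/(3)^3 = 1/27.
The series is valid for |w/d| < 1, i.e. |z − z₀| < |d|.
Radius of convergence: R = |8 − z₀| = |3| = 3 (distance from z₀ to the singularity z = 8).

c_0 = 1/3, c_1 = 1/9, c_2 = 1/27; R = 3.


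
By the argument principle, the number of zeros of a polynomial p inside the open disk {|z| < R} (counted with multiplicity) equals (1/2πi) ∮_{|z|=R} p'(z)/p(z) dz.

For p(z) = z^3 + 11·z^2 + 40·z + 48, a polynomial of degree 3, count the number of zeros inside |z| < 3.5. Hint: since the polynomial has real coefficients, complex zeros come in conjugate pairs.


The zeros of p are: -3, -4, -4.
Their magnitudes are: 3, 4, 4.
Zeros with |z| < R = 3.5: -3.
Count = 1.
By the argument principle, (1/2πi) ∮_{|z|=R} p'(z)/p(z) dz equals exactly this count.

Number of zeros inside |z| < 3.5: 1.


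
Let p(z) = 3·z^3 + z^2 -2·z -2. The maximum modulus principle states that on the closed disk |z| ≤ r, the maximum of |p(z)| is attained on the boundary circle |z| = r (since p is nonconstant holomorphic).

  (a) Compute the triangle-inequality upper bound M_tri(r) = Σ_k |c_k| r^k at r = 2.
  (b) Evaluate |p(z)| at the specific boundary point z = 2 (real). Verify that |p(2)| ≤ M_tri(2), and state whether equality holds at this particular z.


Coefficients: c_0 = -2, c_1 = -2, c_2 = 1, c_3 = 3. Radius r = 2.
Part (a). Triangle bound: M_tri(r) = Σ_k |c_k| r^k
  = |-2|·2^0 + |-2|·2^1 + |1|·2^2 + |3|·2^3
  = 2 + 4 + 4 + 24 = 34.
This bounds M(r) := max_{|z|=r} |p(z)| from above; equality holds iff all terms c_k z^k can be made to align in phase at a single z on |z|=r.
Part (b). At z = 2 (real, on the circle |z| = r):
  p(2) = (-2)·2^0 + (-2)·2^1 + (1)·2^2 + (3)·2^3 = 22.
  |p(2)| = 22.
Check: |p(2)| = 22 ≤ 34 = M_tri(2). ✓ Equality does not hold at z = 2 (the coefficients have mixed signs, so the terms do not all align in phase there).

M_tri(2) = 34; |p(2)| = 22; equality at z=2: no.


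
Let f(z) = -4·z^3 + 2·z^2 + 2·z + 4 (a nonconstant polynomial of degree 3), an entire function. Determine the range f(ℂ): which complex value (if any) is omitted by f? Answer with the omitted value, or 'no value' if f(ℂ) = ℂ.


Little Picard bounds the complement of f(ℂ) to at most one point.
For every w ∈ ℂ, the equation p(z) − w = 0 is a nonconstant polynomial in z and hence has at least one root by the fundamental theorem of algebra. So p is surjective onto ℂ, omitting no value.

Omitted value: no value.


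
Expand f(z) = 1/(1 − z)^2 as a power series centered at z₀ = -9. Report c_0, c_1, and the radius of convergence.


Let w = z − z₀, so z = z₀ + w.
Then 1 − z = 1 − (z₀ + w) = (1 − z₀) − w = 10 − w.
f(z) = 1/(10 − w)^2 = (1/(10)^2) · (1 − w/(10))^{−2}.
By the binomial series (1−u)^{−2} = Σ_{n≥0} C(n+1, 1) u^n for |u|<1, with u = w/(10):
  c_n = C(n+1, 1) / (10)^(n+2).
  c_0 = 1/(10)^2 = 1/100.
  c_1 = 2/(10)^3 = 1/500.
The series is valid for |w/d| < 1, i.e. |z − z₀| < |d|.
Radius of convergence: R = |1 − z₀| = |10| = 10 (distance from z₀ to the singularity z = 1).

c_0 = 1/100, c_1 = 1/500; R = 10.


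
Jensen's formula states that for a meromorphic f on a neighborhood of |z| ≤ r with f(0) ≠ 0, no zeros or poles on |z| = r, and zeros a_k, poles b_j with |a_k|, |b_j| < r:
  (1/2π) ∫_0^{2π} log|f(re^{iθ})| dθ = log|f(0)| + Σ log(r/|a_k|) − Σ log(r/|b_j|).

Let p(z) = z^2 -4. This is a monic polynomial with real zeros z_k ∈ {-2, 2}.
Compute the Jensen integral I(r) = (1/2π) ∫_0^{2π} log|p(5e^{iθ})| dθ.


Zeros: -2, 2; r = 5.
Inside |z| < r: -2, 2. Outside (|z| ≥ r): ∅.
p(0) = -4, so log|p(0)| = log(4) = 1.3863.
Apply Jensen: I(r) = log|p(0)| + Σ_k log(r/|z_k|), summed over zeros inside |z| < r.
  log(r/|z_k|) for z_k = -2: log(5/2) = 0.9163
  log(r/|z_k|) for z_k = 2: log(5/2) = 0.9163
Sum over inside zeros: 1.8326.
I(r) = log|p(0)| + (inside sum) = 1.3863 + 1.8326 = 3.2189.
Closed form (all zeros inside, monic): I(r) = n·log(r) = 2·log(5) = 3.2189. ✓

I(r) ≈ 3.2189.


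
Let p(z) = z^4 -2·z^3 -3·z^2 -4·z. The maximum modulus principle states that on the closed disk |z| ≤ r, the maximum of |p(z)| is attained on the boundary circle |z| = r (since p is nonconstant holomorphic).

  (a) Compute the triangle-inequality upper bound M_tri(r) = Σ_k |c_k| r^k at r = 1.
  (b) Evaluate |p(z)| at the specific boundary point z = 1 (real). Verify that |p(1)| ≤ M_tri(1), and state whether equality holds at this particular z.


Coefficients: c_0 = 0, c_1 = -4, c_2 = -3, c_3 = -2, c_4 = 1. Radius r = 1.
Part (a). Triangle bound: M_tri(r) = Σ_k |c_k| r^k
  = |0|·1^0 + |-4|·1^1 + |-3|·1^2 + |-2|·1^3 + |1|·1^4
  = 0 + 4 + 3 + 2 + 1 = 10.
This bounds M(r) := max_{|z|=r} |p(z)| from above; equality holds iff all terms c_k z^k can be made to align in phase at a single z on |z|=r.
Part (b). At z = 1 (real, on the circle |z| = r):
  p(1) = (0)·1^0 + (-4)·1^1 + (-3)·1^2 + (-2)·1^3 + (1)·1^4 = -8.
  |p(1)| = 8.
Check: |p(1)| = 8 ≤ 10 = M_tri(1). ✓ Equality does not hold at z = 1 (the coefficients have mixed signs, so the terms do not all align in phase there).

M_tri(1) = 10; |p(1)| = 8; equality at z=1: no.


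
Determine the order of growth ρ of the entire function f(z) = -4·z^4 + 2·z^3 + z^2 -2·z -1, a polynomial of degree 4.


|f(z)| ≤ Σ|c_k|·r^k = O(r^4) as r → ∞. Polynomial growth is O(e^{r^ε}) for every ε > 0 (since r^4/e^{r^ε} → 0), so ρ ≤ ε for all ε > 0, i.e. ρ = 0. Every nonconstant polynomial has order 0.
Therefore ρ = 0.

Order ρ = 0.


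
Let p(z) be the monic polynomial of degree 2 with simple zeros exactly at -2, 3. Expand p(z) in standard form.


The polynomial is p(z) = ∏_{α ∈ S} (z − α), where S = {-2, 3}.
Expanding the product yields: p(z) = z^2 -z -6.
The resulting polynomial has degree 2 and real coefficients as required.

p(z) = z^2 -z -6.


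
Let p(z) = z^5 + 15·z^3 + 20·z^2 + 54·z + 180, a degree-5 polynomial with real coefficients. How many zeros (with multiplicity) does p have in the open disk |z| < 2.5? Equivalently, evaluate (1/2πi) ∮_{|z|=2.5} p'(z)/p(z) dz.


The zeros of p are: (1 + 3i), (1 - 3i), -2, (0 + 3i), (0 - 3i).
Their magnitudes are: 3.162, 3.162, 2, 3, 3.
Zeros with |z| < R = 2.5: -2.
Count = 1.
By the argument principle, (1/2πi) ∮_{|z|=R} p'(z)/p(z) dz equals exactly this count.

Number of zeros inside |z| < 2.5: 1.


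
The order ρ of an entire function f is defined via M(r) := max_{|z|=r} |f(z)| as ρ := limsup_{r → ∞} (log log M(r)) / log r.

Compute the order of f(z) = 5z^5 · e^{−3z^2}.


M(r) = max_{|z|=r} |5|·|z|^5·|e^{−3z^2}| = 5·r^5 · e^{3r^2} (the factors attain their maxima compatibly on |z|=r). Then log M(r) = log 5 + 5·log r + 3r^2, dominated by the last term, so log log M(r) ~ 2·log r. The polynomial factor 5z^5 contributes only a log r term and does not affect the order. ρ = 2.
Therefore ρ = 2.

Order ρ = 2.


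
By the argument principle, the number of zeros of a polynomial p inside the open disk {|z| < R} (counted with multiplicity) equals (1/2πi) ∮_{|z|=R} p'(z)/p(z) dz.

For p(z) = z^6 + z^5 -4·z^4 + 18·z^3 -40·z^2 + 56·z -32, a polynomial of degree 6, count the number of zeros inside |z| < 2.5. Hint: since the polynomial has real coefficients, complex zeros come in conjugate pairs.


The zeros of p are: -4, (0 + 2i), (0 - 2i), 1, (1 + 1i), (1 - 1i).
Their magnitudes are: 4, 2, 2, 1, 1.414, 1.414.
Zeros with |z| < R = 2.5: (0 + 2i), (0 - 2i), 1, (1 + 1i), (1 - 1i).
Count = 5.
By the argument principle, (1/2πi) ∮_{|z|=R} p'(z)/p(z) dz equals exactly this count.

Number of zeros inside |z| < 2.5: 5.


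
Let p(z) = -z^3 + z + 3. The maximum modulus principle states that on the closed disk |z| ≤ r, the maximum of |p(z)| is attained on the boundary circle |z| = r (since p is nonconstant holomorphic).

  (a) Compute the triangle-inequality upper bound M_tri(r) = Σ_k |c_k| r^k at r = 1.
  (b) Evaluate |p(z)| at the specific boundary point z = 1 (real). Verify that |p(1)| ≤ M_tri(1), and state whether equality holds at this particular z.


Coefficients: c_0 = 3, c_1 = 1, c_2 = 0, c_3 = -1. Radius r = 1.
Part (a). Triangle bound: M_tri(r) = Σ_k |c_k| r^k
  = |3|·1^0 + |1|·1^1 + |0|·1^2 + |-1|·1^3
  = 3 + 1 + 0 + 1 = 5.
This bounds M(r) := max_{|z|=r} |p(z)| from above; equality holds iff all terms c_k z^k can be made to align in phase at a single z on |z|=r.
Part (b). At z = 1 (real, on the circle |z| = r):
  p(1) = (3)·1^0 + (1)·1^1 + (0)·1^2 + (-1)·1^3 = 3.
  |p(1)| = 3.
Check: |p(1)| = 3 ≤ 5 = M_tri(1). ✓ Equality does not hold at z = 1 (the coefficients have mixed signs, so the terms do not all align in phase there).

M_tri(1) = 5; |p(1)| = 3; equality at z=1: no.


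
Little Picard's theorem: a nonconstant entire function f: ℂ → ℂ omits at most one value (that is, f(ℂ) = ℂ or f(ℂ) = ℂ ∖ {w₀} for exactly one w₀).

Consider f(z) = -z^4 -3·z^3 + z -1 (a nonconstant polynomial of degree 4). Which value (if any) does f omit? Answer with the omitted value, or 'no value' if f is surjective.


Little Picard bounds the complement of f(ℂ) to at most one point.
For every w ∈ ℂ, the equation p(z) − w = 0 is a nonconstant polynomial in z and hence has at least one root by the fundamental theorem of algebra. So p is surjective onto ℂ, omitting no value.

Omitted value: no value.


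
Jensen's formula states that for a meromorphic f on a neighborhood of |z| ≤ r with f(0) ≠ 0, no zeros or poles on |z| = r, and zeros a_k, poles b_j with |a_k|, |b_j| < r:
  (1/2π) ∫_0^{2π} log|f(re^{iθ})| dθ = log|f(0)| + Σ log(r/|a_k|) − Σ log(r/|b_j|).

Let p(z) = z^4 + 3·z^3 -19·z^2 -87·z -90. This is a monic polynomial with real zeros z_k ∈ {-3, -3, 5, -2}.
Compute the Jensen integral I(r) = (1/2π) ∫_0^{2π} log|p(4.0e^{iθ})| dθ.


Zeros: -3, -3, -2, 5; r = 4.0.
Inside |z| < r: -3, -3, -2. Outside (|z| ≥ r): 5.
p(0) = -90, so log|p(0)| = log(90) = 4.4998.
Apply Jensen: I(r) = log|p(0)| + Σ_k log(r/|z_k|), summed over zeros inside |z| < r.
  log(r/|z_k|) for z_k = -3: log(4.0/3) = 0.2877
  log(r/|z_k|) for z_k = -3: log(4.0/3) = 0.2877
  log(r/|z_k|) for z_k = -2: log(4.0/2) = 0.6931
  Outside zeros (5) contribute nothing to the Jensen sum.
Sum over inside zeros: 1.2685.
I(r) = log|p(0)| + (inside sum) = 4.4998 + 1.2685 = 5.7683.
Note: since some zeros are outside |z| ≤ r, the simplified n·log(r) form does NOT apply — only the inside zeros contribute.

I(r) ≈ 5.7683.
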